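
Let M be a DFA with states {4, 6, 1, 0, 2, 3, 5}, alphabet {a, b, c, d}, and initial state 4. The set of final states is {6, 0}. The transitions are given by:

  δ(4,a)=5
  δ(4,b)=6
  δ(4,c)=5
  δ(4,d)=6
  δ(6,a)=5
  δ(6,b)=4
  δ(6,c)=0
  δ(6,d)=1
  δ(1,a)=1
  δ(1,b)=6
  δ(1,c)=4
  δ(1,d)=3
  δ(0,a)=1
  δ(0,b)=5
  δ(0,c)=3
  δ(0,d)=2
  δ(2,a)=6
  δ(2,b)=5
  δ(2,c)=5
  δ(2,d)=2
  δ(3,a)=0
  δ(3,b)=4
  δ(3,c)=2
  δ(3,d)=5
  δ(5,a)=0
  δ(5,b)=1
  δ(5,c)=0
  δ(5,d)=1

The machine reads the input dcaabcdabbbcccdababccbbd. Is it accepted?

4 → 6 → 0 → 1 → 1 → 6 → 0 → 2 → 6 → 4 → 6 → 4 → 5 → 0 → 3 → 5 → 0 → 5 → 0 → 5 → 0 → 3 → 4 → 6 → 1
End state 1 is not accepting.

No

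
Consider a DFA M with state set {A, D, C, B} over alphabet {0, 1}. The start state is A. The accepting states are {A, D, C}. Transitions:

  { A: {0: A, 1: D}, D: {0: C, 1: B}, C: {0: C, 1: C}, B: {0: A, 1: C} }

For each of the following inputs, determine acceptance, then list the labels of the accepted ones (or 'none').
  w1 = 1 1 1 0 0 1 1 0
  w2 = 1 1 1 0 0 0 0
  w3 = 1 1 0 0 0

w1, w2, w3

w1: Trace: A -1-> D -1-> B -1-> C -0-> C -0-> C -1-> C -1-> C -0-> C  → end C, accepted
w2: Trace: A -1-> D -1-> B -1-> C -0-> C -0-> C -0-> C -0-> C  → end C, accepted
w3: Trace: A -1-> D -1-> B -0-> A -0-> A -0-> A  → end A, accepted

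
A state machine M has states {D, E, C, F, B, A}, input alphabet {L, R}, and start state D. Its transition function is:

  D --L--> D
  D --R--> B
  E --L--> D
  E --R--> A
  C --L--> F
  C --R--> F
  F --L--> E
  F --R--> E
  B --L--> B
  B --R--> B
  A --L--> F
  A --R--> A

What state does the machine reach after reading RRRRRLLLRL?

D → B → B → B → B → B → B → B → B → B → B

B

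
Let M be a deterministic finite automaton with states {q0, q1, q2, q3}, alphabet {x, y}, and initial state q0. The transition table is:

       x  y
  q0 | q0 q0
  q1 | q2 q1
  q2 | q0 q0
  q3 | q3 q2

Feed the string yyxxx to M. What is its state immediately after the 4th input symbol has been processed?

Trace: q0 -y-> q0 -y-> q0 -x-> q0 -x-> q0
After 4 symbols: q0.

q0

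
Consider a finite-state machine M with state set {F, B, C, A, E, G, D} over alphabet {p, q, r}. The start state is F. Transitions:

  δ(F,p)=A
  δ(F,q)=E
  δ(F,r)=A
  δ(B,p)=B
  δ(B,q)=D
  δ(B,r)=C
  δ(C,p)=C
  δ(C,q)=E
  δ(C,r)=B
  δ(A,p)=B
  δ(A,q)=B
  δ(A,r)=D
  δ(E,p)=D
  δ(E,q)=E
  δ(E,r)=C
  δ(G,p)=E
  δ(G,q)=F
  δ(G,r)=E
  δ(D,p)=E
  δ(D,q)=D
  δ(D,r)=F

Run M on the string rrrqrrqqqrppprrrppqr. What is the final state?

Trace: F -r-> A -r-> D -r-> F -q-> E -r-> C -r-> B -q-> D -q-> D -q-> D -r-> F -p-> A -p-> B -p-> B -r-> C -r-> B -r-> C -p-> C -p-> C -q-> E -r-> C

C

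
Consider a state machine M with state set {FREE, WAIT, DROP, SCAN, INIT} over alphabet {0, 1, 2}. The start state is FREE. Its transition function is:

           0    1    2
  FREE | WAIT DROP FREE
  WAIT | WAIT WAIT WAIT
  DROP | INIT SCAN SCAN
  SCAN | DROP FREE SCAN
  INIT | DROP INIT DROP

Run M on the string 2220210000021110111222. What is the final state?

WAIT

start at FREE
read '2': FREE → FREE
read '2': FREE → FREE
read '2': FREE → FREE
read '0': FREE → WAIT
read '2': WAIT → WAIT
read '1': WAIT → WAIT
read '0': WAIT → WAIT
read '0': WAIT → WAIT
read '0': WAIT → WAIT
read '0': WAIT → WAIT
read '0': WAIT → WAIT
read '2': WAIT → WAIT
read '1': WAIT → WAIT
read '1': WAIT → WAIT
read '1': WAIT → WAIT
read '0': WAIT → WAIT
read '1': WAIT → WAIT
read '1': WAIT → WAIT
read '1': WAIT → WAIT
read '2': WAIT → WAIT
read '2': WAIT → WAIT
read '2': WAIT → WAIT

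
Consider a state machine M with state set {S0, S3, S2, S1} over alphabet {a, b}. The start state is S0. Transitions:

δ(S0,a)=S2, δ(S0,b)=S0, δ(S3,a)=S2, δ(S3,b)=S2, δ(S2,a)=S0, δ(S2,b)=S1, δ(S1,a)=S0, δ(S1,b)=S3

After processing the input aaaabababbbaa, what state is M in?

S0

S0 → S2 → S0 → S2 → S0 → S0 → S2 → S1 → S0 → S0 → S0 → S0 → S2 → S0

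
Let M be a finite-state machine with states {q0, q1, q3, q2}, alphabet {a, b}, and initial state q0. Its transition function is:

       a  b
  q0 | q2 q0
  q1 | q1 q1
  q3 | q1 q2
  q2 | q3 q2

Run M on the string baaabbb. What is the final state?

q1

q0 → q0 → q2 → q3 → q1 → q1 → q1 → q1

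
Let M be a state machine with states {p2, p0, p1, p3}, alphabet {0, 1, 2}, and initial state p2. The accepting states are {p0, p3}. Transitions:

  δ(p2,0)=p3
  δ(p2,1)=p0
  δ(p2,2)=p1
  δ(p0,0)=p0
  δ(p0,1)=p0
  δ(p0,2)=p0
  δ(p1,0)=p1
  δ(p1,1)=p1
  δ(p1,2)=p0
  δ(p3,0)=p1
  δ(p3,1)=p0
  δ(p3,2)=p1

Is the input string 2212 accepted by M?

Yes

p2 → p1 → p0 → p0 → p0
End state p0 is accepting.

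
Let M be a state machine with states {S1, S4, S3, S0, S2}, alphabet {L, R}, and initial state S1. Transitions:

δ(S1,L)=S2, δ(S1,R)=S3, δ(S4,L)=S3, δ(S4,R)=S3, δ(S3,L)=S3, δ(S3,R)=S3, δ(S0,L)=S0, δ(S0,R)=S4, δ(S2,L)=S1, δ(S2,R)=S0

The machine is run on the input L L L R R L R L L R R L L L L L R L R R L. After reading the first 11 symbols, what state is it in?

start at S1
read 'L': S1 → S2
read 'L': S2 → S1
read 'L': S1 → S2
read 'R': S2 → S0
read 'R': S0 → S4
read 'L': S4 → S3
read 'R': S3 → S3
read 'L': S3 → S3
read 'L': S3 → S3
read 'R': S3 → S3
read 'R': S3 → S3
After 11 symbols: S3.

S3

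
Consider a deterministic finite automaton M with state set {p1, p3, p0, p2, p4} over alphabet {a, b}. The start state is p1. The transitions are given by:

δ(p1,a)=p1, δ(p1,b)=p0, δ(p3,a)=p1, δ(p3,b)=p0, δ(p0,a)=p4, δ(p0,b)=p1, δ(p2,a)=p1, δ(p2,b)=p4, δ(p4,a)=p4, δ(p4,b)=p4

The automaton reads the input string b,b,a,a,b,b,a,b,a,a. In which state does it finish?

p4

p1 → p0 → p1 → p1 → p1 → p0 → p1 → p1 → p0 → p4 → p4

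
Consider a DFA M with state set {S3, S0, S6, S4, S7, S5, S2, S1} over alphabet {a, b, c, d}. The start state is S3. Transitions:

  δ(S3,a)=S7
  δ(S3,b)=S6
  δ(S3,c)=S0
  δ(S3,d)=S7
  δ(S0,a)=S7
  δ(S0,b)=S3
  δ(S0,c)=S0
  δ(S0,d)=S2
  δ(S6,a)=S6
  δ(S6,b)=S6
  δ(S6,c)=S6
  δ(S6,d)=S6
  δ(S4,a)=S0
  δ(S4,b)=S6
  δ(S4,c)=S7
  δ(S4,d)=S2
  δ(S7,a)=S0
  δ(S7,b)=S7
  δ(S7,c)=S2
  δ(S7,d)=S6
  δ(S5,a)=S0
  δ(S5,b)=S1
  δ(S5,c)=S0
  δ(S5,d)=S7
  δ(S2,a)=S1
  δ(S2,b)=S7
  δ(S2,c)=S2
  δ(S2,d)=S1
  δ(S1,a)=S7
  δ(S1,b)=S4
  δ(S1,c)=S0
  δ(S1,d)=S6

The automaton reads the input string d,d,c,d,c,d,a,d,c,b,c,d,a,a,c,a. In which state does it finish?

S3 → S7 → S6 → S6 → S6 → S6 → S6 → S6 → S6 → S6 → S6 → S6 → S6 → S6 → S6 → S6 → S6

S6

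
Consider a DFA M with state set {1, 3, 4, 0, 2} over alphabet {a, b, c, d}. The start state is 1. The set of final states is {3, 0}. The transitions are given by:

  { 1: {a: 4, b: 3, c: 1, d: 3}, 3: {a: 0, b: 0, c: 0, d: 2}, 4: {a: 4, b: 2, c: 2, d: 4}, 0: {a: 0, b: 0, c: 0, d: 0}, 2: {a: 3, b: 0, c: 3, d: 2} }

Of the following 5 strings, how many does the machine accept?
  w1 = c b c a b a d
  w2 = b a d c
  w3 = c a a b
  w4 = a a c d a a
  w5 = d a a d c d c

4

w1: 1 → 1 → 3 → 0 → 0 → 0 → 0 → 0  → end 0, accepted
w2: 1 → 3 → 0 → 0 → 0  → end 0, accepted
w3: 1 → 1 → 4 → 4 → 2  → end 2, rejected
w4: 1 → 4 → 4 → 2 → 2 → 3 → 0  → end 0, accepted
w5: 1 → 3 → 0 → 0 → 0 → 0 → 0 → 0  → end 0, accepted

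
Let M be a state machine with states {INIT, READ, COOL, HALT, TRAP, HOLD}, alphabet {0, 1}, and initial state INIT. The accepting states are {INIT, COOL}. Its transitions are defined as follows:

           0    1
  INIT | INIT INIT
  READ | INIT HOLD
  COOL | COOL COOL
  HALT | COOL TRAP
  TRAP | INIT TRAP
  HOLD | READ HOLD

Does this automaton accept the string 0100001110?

Trace: INIT -0-> INIT -1-> INIT -0-> INIT -0-> INIT -0-> INIT -0-> INIT -1-> INIT -1-> INIT -1-> INIT -0-> INIT
End state INIT is accepting.

Yes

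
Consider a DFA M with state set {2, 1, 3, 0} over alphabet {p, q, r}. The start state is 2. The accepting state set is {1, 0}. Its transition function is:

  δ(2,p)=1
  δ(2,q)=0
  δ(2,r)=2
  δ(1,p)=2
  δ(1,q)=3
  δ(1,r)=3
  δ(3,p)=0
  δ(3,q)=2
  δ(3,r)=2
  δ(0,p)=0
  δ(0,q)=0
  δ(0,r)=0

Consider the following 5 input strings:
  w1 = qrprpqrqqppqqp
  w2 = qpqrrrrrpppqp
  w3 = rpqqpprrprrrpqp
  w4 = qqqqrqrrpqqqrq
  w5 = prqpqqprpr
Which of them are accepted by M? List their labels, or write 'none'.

w1:
  start at 2
  read 'q': 2 → 0
  read 'r': 0 → 0
  read 'p': 0 → 0
  read 'r': 0 → 0
  read 'p': 0 → 0
  read 'q': 0 → 0
  read 'r': 0 → 0
  read 'q': 0 → 0
  read 'q': 0 → 0
  read 'p': 0 → 0
  read 'p': 0 → 0
  read 'q': 0 → 0
  read 'q': 0 → 0
  read 'p': 0 → 0
  end 0, accepted
w2:
  start at 2
  read 'q': 2 → 0
  read 'p': 0 → 0
  read 'q': 0 → 0
  read 'r': 0 → 0
  read 'r': 0 → 0
  read 'r': 0 → 0
  read 'r': 0 → 0
  read 'r': 0 → 0
  read 'p': 0 → 0
  read 'p': 0 → 0
  read 'p': 0 → 0
  read 'q': 0 → 0
  read 'p': 0 → 0
  end 0, accepted
w3:
  start at 2
  read 'r': 2 → 2
  read 'p': 2 → 1
  read 'q': 1 → 3
  read 'q': 3 → 2
  read 'p': 2 → 1
  read 'p': 1 → 2
  read 'r': 2 → 2
  read 'r': 2 → 2
  read 'p': 2 → 1
  read 'r': 1 → 3
  read 'r': 3 → 2
  read 'r': 2 → 2
  read 'p': 2 → 1
  read 'q': 1 → 3
  read 'p': 3 → 0
  end 0, accepted
w4:
  start at 2
  read 'q': 2 → 0
  read 'q': 0 → 0
  read 'q': 0 → 0
  read 'q': 0 → 0
  read 'r': 0 → 0
  read 'q': 0 → 0
  read 'r': 0 → 0
  read 'r': 0 → 0
  read 'p': 0 → 0
  read 'q': 0 → 0
  read 'q': 0 → 0
  read 'q': 0 → 0
  read 'r': 0 → 0
  read 'q': 0 → 0
  end 0, accepted
w5:
  start at 2
  read 'p': 2 → 1
  read 'r': 1 → 3
  read 'q': 3 → 2
  read 'p': 2 → 1
  read 'q': 1 → 3
  read 'q': 3 → 2
  read 'p': 2 → 1
  read 'r': 1 → 3
  read 'p': 3 → 0
  read 'r': 0 → 0
  end 0, accepted

w1, w2, w3, w4, w5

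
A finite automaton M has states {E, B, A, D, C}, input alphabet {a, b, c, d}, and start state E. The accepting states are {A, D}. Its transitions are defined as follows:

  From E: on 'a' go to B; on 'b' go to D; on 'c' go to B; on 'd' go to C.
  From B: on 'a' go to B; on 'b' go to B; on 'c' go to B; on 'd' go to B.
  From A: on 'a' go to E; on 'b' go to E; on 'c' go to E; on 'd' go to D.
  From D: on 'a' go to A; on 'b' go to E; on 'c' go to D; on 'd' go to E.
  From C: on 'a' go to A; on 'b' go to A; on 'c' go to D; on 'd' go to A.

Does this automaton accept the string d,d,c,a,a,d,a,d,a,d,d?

E → C → A → E → B → B → B → B → B → B → B → B
End state B is not accepting.

No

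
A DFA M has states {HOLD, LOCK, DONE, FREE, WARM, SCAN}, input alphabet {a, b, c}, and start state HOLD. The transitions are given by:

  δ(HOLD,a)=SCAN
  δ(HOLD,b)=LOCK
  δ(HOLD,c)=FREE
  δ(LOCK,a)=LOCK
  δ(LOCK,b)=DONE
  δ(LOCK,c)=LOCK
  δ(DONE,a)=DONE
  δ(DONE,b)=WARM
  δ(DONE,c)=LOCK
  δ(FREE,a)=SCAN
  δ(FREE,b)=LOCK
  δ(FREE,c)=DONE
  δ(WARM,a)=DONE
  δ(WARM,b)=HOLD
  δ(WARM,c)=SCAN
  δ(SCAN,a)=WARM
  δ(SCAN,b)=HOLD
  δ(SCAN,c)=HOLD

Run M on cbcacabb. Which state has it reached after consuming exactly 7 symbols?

DONE

Trace: HOLD -c-> FREE -b-> LOCK -c-> LOCK -a-> LOCK -c-> LOCK -a-> LOCK -b-> DONE
After 7 symbols: DONE.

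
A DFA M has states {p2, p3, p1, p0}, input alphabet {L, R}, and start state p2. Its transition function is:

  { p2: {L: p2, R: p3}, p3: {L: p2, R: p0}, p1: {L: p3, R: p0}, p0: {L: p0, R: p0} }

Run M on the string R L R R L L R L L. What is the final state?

p0

start at p2
read 'R': p2 → p3
read 'L': p3 → p2
read 'R': p2 → p3
read 'R': p3 → p0
read 'L': p0 → p0
read 'L': p0 → p0
read 'R': p0 → p0
read 'L': p0 → p0
read 'L': p0 → p0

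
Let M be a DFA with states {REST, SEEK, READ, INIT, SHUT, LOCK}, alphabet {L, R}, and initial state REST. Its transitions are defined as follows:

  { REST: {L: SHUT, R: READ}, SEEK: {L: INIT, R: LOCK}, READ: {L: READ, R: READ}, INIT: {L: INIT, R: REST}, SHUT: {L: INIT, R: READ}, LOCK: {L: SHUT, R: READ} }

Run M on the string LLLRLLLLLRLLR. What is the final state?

REST

Trace: REST -L-> SHUT -L-> INIT -L-> INIT -R-> REST -L-> SHUT -L-> INIT -L-> INIT -L-> INIT -L-> INIT -R-> REST -L-> SHUT -L-> INIT -R-> REST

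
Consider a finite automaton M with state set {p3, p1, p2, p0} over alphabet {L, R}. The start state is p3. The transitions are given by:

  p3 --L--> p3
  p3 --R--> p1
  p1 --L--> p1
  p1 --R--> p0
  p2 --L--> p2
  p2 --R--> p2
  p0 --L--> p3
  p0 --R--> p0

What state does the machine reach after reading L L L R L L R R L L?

p3

p3 → p3 → p3 → p3 → p1 → p1 → p1 → p0 → p0 → p3 → p3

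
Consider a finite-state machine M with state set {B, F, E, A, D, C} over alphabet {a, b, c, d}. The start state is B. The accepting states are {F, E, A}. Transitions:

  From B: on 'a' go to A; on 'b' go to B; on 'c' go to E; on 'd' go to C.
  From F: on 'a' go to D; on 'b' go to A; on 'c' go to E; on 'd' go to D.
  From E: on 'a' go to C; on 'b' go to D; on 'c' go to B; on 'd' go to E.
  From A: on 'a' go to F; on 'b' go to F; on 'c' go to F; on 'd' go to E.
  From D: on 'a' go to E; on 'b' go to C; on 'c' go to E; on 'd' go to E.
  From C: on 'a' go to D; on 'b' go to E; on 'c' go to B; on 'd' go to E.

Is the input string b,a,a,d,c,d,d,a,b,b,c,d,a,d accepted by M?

Yes

Trace: B -b-> B -a-> A -a-> F -d-> D -c-> E -d-> E -d-> E -a-> C -b-> E -b-> D -c-> E -d-> E -a-> C -d-> E
End state E is accepting.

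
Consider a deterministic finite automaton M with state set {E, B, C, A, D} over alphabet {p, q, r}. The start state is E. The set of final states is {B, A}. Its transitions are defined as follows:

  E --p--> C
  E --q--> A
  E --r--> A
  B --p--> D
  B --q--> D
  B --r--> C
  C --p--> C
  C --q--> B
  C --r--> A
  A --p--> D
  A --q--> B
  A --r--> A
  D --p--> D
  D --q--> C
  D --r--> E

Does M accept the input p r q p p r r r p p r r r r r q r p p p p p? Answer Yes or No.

start at E
read 'p': E → C
read 'r': C → A
read 'q': A → B
read 'p': B → D
read 'p': D → D
read 'r': D → E
read 'r': E → A
read 'r': A → A
read 'p': A → D
read 'p': D → D
read 'r': D → E
read 'r': E → A
read 'r': A → A
read 'r': A → A
read 'r': A → A
read 'q': A → B
read 'r': B → C
read 'p': C → C
read 'p': C → C
read 'p': C → C
read 'p': C → C
read 'p': C → C
End state C is not accepting.

No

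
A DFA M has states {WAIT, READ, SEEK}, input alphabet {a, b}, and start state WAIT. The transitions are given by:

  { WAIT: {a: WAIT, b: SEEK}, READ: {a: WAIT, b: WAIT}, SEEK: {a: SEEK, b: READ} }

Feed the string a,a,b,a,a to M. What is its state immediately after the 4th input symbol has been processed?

SEEK

Trace: WAIT -a-> WAIT -a-> WAIT -b-> SEEK -a-> SEEK
After 4 symbols: SEEK.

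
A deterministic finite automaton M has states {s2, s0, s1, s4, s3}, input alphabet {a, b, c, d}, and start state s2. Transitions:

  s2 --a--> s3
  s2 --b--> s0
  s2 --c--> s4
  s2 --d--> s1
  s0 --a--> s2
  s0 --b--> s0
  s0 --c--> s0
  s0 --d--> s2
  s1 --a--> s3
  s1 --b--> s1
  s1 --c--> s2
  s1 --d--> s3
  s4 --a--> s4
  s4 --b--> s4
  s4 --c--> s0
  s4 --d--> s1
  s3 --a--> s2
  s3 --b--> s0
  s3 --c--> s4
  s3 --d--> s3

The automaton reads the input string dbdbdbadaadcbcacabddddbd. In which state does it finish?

s2 → s1 → s1 → s3 → s0 → s2 → s0 → s2 → s1 → s3 → s2 → s1 → s2 → s0 → s0 → s2 → s4 → s4 → s4 → s1 → s3 → s3 → s3 → s0 → s2

s2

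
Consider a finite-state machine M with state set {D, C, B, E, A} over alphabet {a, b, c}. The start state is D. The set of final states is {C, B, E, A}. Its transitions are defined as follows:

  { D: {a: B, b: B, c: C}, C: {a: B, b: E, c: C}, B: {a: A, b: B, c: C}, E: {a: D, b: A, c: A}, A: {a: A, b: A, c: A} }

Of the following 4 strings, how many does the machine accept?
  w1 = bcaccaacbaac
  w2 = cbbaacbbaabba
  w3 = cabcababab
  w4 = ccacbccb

4

w1:
  start at D
  read 'b': D → B
  read 'c': B → C
  read 'a': C → B
  read 'c': B → C
  read 'c': C → C
  read 'a': C → B
  read 'a': B → A
  read 'c': A → A
  read 'b': A → A
  read 'a': A → A
  read 'a': A → A
  read 'c': A → A
  end A, accepted
w2:
  start at D
  read 'c': D → C
  read 'b': C → E
  read 'b': E → A
  read 'a': A → A
  read 'a': A → A
  read 'c': A → A
  read 'b': A → A
  read 'b': A → A
  read 'a': A → A
  read 'a': A → A
  read 'b': A → A
  read 'b': A → A
  read 'a': A → A
  end A, accepted
w3:
  start at D
  read 'c': D → C
  read 'a': C → B
  read 'b': B → B
  read 'c': B → C
  read 'a': C → B
  read 'b': B → B
  read 'a': B → A
  read 'b': A → A
  read 'a': A → A
  read 'b': A → A
  end A, accepted
w4:
  start at D
  read 'c': D → C
  read 'c': C → C
  read 'a': C → B
  read 'c': B → C
  read 'b': C → E
  read 'c': E → A
  read 'c': A → A
  read 'b': A → A
  end A, accepted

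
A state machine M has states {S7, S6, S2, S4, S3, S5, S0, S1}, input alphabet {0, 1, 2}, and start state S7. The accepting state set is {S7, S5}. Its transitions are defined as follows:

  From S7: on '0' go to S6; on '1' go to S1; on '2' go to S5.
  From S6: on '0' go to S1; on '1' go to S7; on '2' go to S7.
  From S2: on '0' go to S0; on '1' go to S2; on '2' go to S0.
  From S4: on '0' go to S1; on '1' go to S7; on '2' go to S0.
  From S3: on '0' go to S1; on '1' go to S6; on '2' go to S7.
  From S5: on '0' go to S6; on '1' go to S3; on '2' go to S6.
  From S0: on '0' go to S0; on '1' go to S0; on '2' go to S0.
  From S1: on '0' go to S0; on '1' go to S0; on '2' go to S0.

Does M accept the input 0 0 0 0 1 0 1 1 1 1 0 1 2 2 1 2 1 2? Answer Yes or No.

S7 → S6 → S1 → S0 → S0 → S0 → S0 → S0 → S0 → S0 → S0 → S0 → S0 → S0 → S0 → S0 → S0 → S0 → S0
End state S0 is not accepting.

No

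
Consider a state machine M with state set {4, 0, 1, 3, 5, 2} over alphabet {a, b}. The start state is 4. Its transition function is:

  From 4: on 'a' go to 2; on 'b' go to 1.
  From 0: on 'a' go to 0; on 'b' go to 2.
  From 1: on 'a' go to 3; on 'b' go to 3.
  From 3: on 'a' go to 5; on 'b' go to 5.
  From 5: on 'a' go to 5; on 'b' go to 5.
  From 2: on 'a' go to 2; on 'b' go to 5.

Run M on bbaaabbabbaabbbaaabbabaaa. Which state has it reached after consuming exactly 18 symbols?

start at 4
read 'b': 4 → 1
read 'b': 1 → 3
read 'a': 3 → 5
read 'a': 5 → 5
read 'a': 5 → 5
read 'b': 5 → 5
read 'b': 5 → 5
read 'a': 5 → 5
read 'b': 5 → 5
read 'b': 5 → 5
read 'a': 5 → 5
read 'a': 5 → 5
read 'b': 5 → 5
read 'b': 5 → 5
read 'b': 5 → 5
read 'a': 5 → 5
read 'a': 5 → 5
read 'a': 5 → 5
After 18 symbols: 5.

5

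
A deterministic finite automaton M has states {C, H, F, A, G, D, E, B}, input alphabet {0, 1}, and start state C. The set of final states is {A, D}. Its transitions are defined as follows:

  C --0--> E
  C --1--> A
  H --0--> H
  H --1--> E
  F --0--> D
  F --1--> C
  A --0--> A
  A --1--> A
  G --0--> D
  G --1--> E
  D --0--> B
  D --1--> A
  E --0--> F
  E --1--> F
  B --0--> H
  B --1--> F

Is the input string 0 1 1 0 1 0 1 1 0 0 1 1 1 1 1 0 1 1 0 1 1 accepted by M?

Yes

start at C
read '0': C → E
read '1': E → F
read '1': F → C
read '0': C → E
read '1': E → F
read '0': F → D
read '1': D → A
read '1': A → A
read '0': A → A
read '0': A → A
read '1': A → A
read '1': A → A
read '1': A → A
read '1': A → A
read '1': A → A
read '0': A → A
read '1': A → A
read '1': A → A
read '0': A → A
read '1': A → A
read '1': A → A
End state A is accepting.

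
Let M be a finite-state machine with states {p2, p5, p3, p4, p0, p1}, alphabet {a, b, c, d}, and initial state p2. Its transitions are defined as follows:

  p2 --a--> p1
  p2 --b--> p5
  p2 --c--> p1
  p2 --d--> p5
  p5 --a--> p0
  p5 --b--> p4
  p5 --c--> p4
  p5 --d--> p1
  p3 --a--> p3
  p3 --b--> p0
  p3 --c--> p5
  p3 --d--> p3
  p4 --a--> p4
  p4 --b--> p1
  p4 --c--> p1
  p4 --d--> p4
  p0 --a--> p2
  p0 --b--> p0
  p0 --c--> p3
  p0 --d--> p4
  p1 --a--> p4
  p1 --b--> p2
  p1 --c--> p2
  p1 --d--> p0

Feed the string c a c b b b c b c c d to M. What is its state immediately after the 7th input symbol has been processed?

p2 → p1 → p4 → p1 → p2 → p5 → p4 → p1
After 7 symbols: p1.

p1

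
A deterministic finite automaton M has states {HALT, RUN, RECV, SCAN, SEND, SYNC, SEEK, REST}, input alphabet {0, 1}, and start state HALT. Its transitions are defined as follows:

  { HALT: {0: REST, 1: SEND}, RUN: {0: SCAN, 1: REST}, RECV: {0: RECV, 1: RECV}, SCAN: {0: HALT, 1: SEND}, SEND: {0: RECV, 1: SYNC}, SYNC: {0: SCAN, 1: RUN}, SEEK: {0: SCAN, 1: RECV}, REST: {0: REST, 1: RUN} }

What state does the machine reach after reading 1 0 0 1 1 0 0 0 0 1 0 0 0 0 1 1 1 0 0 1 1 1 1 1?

RECV

Trace: HALT -1-> SEND -0-> RECV -0-> RECV -1-> RECV -1-> RECV -0-> RECV -0-> RECV -0-> RECV -0-> RECV -1-> RECV -0-> RECV -0-> RECV -0-> RECV -0-> RECV -1-> RECV -1-> RECV -1-> RECV -0-> RECV -0-> RECV -1-> RECV -1-> RECV -1-> RECV -1-> RECV -1-> RECV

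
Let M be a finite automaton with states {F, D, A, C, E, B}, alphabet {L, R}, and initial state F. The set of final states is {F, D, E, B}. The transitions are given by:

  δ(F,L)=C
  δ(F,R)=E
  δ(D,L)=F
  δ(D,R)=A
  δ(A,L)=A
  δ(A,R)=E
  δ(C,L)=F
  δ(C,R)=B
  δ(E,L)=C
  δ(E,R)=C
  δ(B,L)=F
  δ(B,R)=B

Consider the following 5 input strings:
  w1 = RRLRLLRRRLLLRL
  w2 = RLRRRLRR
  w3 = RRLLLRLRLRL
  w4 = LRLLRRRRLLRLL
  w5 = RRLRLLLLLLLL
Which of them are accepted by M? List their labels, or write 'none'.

w5

w1:
  start at F
  read 'R': F → E
  read 'R': E → C
  read 'L': C → F
  read 'R': F → E
  read 'L': E → C
  read 'L': C → F
  read 'R': F → E
  read 'R': E → C
  read 'R': C → B
  read 'L': B → F
  read 'L': F → C
  read 'L': C → F
  read 'R': F → E
  read 'L': E → C
  end C, rejected
w2:
  start at F
  read 'R': F → E
  read 'L': E → C
  read 'R': C → B
  read 'R': B → B
  read 'R': B → B
  read 'L': B → F
  read 'R': F → E
  read 'R': E → C
  end C, rejected
w3:
  start at F
  read 'R': F → E
  read 'R': E → C
  read 'L': C → F
  read 'L': F → C
  read 'L': C → F
  read 'R': F → E
  read 'L': E → C
  read 'R': C → B
  read 'L': B → F
  read 'R': F → E
  read 'L': E → C
  end C, rejected
w4:
  start at F
  read 'L': F → C
  read 'R': C → B
  read 'L': B → F
  read 'L': F → C
  read 'R': C → B
  read 'R': B → B
  read 'R': B → B
  read 'R': B → B
  read 'L': B → F
  read 'L': F → C
  read 'R': C → B
  read 'L': B → F
  read 'L': F → C
  end C, rejected
w5:
  start at F
  read 'R': F → E
  read 'R': E → C
  read 'L': C → F
  read 'R': F → E
  read 'L': E → C
  read 'L': C → F
  read 'L': F → C
  read 'L': C → F
  read 'L': F → C
  read 'L': C → F
  read 'L': F → C
  read 'L': C → F
  end F, accepted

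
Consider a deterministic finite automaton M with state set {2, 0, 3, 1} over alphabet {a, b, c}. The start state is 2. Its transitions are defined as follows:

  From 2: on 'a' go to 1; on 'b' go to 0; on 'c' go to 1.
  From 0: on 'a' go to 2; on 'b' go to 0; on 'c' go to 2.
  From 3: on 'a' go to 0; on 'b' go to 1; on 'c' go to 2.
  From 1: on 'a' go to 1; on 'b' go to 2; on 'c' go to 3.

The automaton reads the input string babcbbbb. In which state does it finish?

0

Trace: 2 -b-> 0 -a-> 2 -b-> 0 -c-> 2 -b-> 0 -b-> 0 -b-> 0 -b-> 0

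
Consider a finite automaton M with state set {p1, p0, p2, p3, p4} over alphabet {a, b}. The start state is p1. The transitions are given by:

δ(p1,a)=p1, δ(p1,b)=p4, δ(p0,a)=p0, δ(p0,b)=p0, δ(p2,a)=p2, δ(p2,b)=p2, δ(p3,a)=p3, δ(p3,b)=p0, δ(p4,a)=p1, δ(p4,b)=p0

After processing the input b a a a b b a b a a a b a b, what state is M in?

p0

p1 → p4 → p1 → p1 → p1 → p4 → p0 → p0 → p0 → p0 → p0 → p0 → p0 → p0 → p0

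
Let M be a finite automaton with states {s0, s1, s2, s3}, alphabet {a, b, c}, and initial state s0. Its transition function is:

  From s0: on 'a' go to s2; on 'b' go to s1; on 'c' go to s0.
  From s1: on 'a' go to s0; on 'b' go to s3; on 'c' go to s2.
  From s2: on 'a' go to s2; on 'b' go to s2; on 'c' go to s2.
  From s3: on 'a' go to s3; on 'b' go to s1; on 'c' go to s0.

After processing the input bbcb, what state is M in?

s1

s0 → s1 → s3 → s0 → s1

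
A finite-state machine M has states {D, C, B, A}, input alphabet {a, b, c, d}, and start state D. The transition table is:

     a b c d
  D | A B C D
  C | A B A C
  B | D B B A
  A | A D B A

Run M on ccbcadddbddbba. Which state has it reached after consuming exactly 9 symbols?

start at D
read 'c': D → C
read 'c': C → A
read 'b': A → D
read 'c': D → C
read 'a': C → A
read 'd': A → A
read 'd': A → A
read 'd': A → A
read 'b': A → D
After 9 symbols: D.

D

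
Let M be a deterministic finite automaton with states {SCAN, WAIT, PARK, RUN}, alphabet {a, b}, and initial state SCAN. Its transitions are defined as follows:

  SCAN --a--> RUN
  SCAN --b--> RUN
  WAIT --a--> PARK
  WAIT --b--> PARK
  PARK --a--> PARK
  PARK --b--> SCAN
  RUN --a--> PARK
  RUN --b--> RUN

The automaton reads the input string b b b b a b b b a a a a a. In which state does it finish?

PARK

Trace: SCAN -b-> RUN -b-> RUN -b-> RUN -b-> RUN -a-> PARK -b-> SCAN -b-> RUN -b-> RUN -a-> PARK -a-> PARK -a-> PARK -a-> PARK -a-> PARK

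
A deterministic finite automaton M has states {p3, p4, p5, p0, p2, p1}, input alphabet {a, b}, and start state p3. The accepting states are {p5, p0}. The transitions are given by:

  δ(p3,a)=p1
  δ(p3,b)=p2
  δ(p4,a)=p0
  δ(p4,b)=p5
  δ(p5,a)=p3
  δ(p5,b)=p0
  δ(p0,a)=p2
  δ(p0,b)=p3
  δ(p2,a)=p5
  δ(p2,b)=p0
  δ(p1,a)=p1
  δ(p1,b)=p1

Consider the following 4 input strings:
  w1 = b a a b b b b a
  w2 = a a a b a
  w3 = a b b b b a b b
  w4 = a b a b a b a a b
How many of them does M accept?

w1:
  start at p3
  read 'b': p3 → p2
  read 'a': p2 → p5
  read 'a': p5 → p3
  read 'b': p3 → p2
  read 'b': p2 → p0
  read 'b': p0 → p3
  read 'b': p3 → p2
  read 'a': p2 → p5
  end p5, accepted
w2:
  start at p3
  read 'a': p3 → p1
  read 'a': p1 → p1
  read 'a': p1 → p1
  read 'b': p1 → p1
  read 'a': p1 → p1
  end p1, rejected
w3:
  start at p3
  read 'a': p3 → p1
  read 'b': p1 → p1
  read 'b': p1 → p1
  read 'b': p1 → p1
  read 'b': p1 → p1
  read 'a': p1 → p1
  read 'b': p1 → p1
  read 'b': p1 → p1
  end p1, rejected
w4:
  start at p3
  read 'a': p3 → p1
  read 'b': p1 → p1
  read 'a': p1 → p1
  read 'b': p1 → p1
  read 'a': p1 → p1
  read 'b': p1 → p1
  read 'a': p1 → p1
  read 'a': p1 → p1
  read 'b': p1 → p1
  end p1, rejected

1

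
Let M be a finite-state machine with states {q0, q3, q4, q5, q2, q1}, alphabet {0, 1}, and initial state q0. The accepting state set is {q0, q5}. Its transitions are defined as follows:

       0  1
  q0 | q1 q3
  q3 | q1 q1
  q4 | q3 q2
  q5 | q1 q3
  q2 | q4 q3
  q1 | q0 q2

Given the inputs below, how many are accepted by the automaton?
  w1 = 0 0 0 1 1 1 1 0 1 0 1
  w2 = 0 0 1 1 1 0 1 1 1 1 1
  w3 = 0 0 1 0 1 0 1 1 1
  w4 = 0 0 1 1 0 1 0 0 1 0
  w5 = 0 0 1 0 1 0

0

w1: q0 → q1 → q0 → q1 → q2 → q3 → q1 → q2 → q4 → q2 → q4 → q2  → end q2, rejected
w2: q0 → q1 → q0 → q3 → q1 → q2 → q4 → q2 → q3 → q1 → q2 → q3  → end q3, rejected
w3: q0 → q1 → q0 → q3 → q1 → q2 → q4 → q2 → q3 → q1  → end q1, rejected
w4: q0 → q1 → q0 → q3 → q1 → q0 → q3 → q1 → q0 → q3 → q1  → end q1, rejected
w5: q0 → q1 → q0 → q3 → q1 → q2 → q4  → end q4, rejected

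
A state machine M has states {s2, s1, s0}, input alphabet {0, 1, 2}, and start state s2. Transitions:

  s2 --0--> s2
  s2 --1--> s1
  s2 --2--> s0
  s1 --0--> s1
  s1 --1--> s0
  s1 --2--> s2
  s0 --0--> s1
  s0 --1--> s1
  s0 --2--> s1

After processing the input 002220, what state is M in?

Trace: s2 -0-> s2 -0-> s2 -2-> s0 -2-> s1 -2-> s2 -0-> s2

s2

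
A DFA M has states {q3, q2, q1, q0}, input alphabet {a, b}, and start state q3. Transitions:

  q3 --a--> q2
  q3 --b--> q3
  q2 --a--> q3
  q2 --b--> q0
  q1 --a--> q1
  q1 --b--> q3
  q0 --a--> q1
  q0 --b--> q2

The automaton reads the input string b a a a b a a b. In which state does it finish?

start at q3
read 'b': q3 → q3
read 'a': q3 → q2
read 'a': q2 → q3
read 'a': q3 → q2
read 'b': q2 → q0
read 'a': q0 → q1
read 'a': q1 → q1
read 'b': q1 → q3

q3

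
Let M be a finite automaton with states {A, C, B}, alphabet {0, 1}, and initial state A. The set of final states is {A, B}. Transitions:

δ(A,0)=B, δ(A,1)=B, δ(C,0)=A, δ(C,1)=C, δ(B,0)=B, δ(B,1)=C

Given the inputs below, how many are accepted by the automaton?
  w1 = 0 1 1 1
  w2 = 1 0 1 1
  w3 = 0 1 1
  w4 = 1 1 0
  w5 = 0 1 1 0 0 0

w1: Trace: A -0-> B -1-> C -1-> C -1-> C  → end C, rejected
w2: Trace: A -1-> B -0-> B -1-> C -1-> C  → end C, rejected
w3: Trace: A -0-> B -1-> C -1-> C  → end C, rejected
w4: Trace: A -1-> B -1-> C -0-> A  → end A, accepted
w5: Trace: A -0-> B -1-> C -1-> C -0-> A -0-> B -0-> B  → end B, accepted

2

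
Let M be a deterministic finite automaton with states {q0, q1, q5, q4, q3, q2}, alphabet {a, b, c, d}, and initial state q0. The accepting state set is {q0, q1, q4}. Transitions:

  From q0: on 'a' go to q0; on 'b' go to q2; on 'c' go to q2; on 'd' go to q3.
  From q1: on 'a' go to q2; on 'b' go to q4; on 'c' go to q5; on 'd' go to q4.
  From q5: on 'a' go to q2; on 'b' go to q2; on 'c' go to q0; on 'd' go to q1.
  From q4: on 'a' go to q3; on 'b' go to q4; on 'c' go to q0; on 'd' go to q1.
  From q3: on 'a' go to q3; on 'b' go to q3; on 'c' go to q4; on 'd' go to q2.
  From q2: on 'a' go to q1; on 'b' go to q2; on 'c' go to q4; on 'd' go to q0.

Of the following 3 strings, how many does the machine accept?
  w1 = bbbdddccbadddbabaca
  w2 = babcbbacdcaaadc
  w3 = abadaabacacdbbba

w1: q0 → q2 → q2 → q2 → q0 → q3 → q2 → q4 → q0 → q2 → q1 → q4 → q1 → q4 → q4 → q3 → q3 → q3 → q4 → q3  → end q3, rejected
w2: q0 → q2 → q1 → q4 → q0 → q2 → q2 → q1 → q5 → q1 → q5 → q2 → q1 → q2 → q0 → q2  → end q2, rejected
w3: q0 → q0 → q2 → q1 → q4 → q3 → q3 → q3 → q3 → q4 → q3 → q4 → q1 → q4 → q4 → q4 → q3  → end q3, rejected

0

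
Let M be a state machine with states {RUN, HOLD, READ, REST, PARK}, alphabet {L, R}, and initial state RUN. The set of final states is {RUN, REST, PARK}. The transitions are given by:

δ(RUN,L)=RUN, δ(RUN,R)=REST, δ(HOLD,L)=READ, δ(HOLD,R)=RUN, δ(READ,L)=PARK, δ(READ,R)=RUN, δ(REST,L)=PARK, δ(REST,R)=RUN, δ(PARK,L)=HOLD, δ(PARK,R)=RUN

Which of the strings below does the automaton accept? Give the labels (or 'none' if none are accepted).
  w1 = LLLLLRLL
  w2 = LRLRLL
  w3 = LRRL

w1: RUN → RUN → RUN → RUN → RUN → RUN → REST → PARK → HOLD  → end HOLD, rejected
w2: RUN → RUN → REST → PARK → RUN → RUN → RUN  → end RUN, accepted
w3: RUN → RUN → REST → RUN → RUN  → end RUN, accepted

w2, w3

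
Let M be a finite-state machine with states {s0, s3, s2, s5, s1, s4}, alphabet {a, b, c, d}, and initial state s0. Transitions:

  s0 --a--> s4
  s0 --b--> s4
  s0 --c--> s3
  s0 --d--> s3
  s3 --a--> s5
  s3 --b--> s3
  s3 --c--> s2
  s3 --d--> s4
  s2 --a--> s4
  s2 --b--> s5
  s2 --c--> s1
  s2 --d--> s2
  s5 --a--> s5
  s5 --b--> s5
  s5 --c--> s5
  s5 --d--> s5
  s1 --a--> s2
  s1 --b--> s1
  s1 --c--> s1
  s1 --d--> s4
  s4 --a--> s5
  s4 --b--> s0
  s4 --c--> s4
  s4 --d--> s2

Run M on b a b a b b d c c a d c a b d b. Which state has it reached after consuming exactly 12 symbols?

s5

start at s0
read 'b': s0 → s4
read 'a': s4 → s5
read 'b': s5 → s5
read 'a': s5 → s5
read 'b': s5 → s5
read 'b': s5 → s5
read 'd': s5 → s5
read 'c': s5 → s5
read 'c': s5 → s5
read 'a': s5 → s5
read 'd': s5 → s5
read 'c': s5 → s5
After 12 symbols: s5.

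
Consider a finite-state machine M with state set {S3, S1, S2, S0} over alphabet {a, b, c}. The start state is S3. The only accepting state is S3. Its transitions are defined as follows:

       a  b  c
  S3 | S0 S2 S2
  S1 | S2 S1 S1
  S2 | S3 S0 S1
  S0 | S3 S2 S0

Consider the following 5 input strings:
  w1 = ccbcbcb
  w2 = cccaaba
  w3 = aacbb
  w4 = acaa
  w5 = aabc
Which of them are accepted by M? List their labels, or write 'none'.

w2

w1: S3 → S2 → S1 → S1 → S1 → S1 → S1 → S1  → end S1, rejected
w2: S3 → S2 → S1 → S1 → S2 → S3 → S2 → S3  → end S3, accepted
w3: S3 → S0 → S3 → S2 → S0 → S2  → end S2, rejected
w4: S3 → S0 → S0 → S3 → S0  → end S0, rejected
w5: S3 → S0 → S3 → S2 → S1  → end S1, rejected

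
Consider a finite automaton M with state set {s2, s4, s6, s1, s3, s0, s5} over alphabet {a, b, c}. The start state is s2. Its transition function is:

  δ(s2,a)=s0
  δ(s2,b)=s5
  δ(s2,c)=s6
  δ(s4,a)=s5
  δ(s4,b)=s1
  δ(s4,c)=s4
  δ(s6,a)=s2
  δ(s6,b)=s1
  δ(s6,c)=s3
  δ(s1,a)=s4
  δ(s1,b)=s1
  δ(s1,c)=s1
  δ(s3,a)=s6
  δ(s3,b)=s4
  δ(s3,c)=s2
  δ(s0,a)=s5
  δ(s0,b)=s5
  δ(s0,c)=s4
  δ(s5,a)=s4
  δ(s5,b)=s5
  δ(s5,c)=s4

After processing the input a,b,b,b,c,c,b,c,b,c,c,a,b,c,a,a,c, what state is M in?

s4

start at s2
read 'a': s2 → s0
read 'b': s0 → s5
read 'b': s5 → s5
read 'b': s5 → s5
read 'c': s5 → s4
read 'c': s4 → s4
read 'b': s4 → s1
read 'c': s1 → s1
read 'b': s1 → s1
read 'c': s1 → s1
read 'c': s1 → s1
read 'a': s1 → s4
read 'b': s4 → s1
read 'c': s1 → s1
read 'a': s1 → s4
read 'a': s4 → s5
read 'c': s5 → s4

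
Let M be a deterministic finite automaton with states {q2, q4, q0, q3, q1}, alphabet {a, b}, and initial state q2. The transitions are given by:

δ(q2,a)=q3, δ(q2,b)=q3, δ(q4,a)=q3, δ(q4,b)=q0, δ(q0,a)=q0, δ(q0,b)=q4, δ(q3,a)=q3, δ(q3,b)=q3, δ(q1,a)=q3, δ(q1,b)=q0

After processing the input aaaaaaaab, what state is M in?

q3

Trace: q2 -a-> q3 -a-> q3 -a-> q3 -a-> q3 -a-> q3 -a-> q3 -a-> q3 -a-> q3 -b-> q3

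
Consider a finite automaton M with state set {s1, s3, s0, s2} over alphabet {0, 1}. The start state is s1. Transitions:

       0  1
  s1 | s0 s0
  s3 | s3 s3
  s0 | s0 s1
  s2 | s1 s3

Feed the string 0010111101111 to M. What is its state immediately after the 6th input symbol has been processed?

s0

start at s1
read '0': s1 → s0
read '0': s0 → s0
read '1': s0 → s1
read '0': s1 → s0
read '1': s0 → s1
read '1': s1 → s0
After 6 symbols: s0.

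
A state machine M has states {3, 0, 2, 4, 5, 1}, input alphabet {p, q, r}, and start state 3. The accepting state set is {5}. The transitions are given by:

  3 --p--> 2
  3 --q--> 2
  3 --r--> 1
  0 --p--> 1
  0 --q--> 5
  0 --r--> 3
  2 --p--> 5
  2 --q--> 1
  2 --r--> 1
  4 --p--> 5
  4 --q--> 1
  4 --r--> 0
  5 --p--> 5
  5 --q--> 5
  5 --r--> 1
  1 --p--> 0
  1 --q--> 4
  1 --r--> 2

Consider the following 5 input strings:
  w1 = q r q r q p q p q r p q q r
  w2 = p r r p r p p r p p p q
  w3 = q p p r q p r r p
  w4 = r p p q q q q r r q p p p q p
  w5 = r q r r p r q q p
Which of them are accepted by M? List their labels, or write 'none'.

w2, w3, w4

w1:
  start at 3
  read 'q': 3 → 2
  read 'r': 2 → 1
  read 'q': 1 → 4
  read 'r': 4 → 0
  read 'q': 0 → 5
  read 'p': 5 → 5
  read 'q': 5 → 5
  read 'p': 5 → 5
  read 'q': 5 → 5
  read 'r': 5 → 1
  read 'p': 1 → 0
  read 'q': 0 → 5
  read 'q': 5 → 5
  read 'r': 5 → 1
  end 1, rejected
w2:
  start at 3
  read 'p': 3 → 2
  read 'r': 2 → 1
  read 'r': 1 → 2
  read 'p': 2 → 5
  read 'r': 5 → 1
  read 'p': 1 → 0
  read 'p': 0 → 1
  read 'r': 1 → 2
  read 'p': 2 → 5
  read 'p': 5 → 5
  read 'p': 5 → 5
  read 'q': 5 → 5
  end 5, accepted
w3:
  start at 3
  read 'q': 3 → 2
  read 'p': 2 → 5
  read 'p': 5 → 5
  read 'r': 5 → 1
  read 'q': 1 → 4
  read 'p': 4 → 5
  read 'r': 5 → 1
  read 'r': 1 → 2
  read 'p': 2 → 5
  end 5, accepted
w4:
  start at 3
  read 'r': 3 → 1
  read 'p': 1 → 0
  read 'p': 0 → 1
  read 'q': 1 → 4
  read 'q': 4 → 1
  read 'q': 1 → 4
  read 'q': 4 → 1
  read 'r': 1 → 2
  read 'r': 2 → 1
  read 'q': 1 → 4
  read 'p': 4 → 5
  read 'p': 5 → 5
  read 'p': 5 → 5
  read 'q': 5 → 5
  read 'p': 5 → 5
  end 5, accepted
w5:
  start at 3
  read 'r': 3 → 1
  read 'q': 1 → 4
  read 'r': 4 → 0
  read 'r': 0 → 3
  read 'p': 3 → 2
  read 'r': 2 → 1
  read 'q': 1 → 4
  read 'q': 4 → 1
  read 'p': 1 → 0
  end 0, rejected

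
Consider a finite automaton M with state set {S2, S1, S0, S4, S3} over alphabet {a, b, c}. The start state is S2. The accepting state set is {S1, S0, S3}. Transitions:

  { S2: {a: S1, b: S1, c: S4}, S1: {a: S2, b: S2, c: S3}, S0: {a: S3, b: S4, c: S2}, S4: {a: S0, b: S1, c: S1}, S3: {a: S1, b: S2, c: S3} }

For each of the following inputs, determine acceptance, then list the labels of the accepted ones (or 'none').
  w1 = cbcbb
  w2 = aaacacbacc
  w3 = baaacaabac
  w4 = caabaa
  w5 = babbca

w1, w2, w3, w5

w1:
  start at S2
  read 'c': S2 → S4
  read 'b': S4 → S1
  read 'c': S1 → S3
  read 'b': S3 → S2
  read 'b': S2 → S1
  end S1, accepted
w2:
  start at S2
  read 'a': S2 → S1
  read 'a': S1 → S2
  read 'a': S2 → S1
  read 'c': S1 → S3
  read 'a': S3 → S1
  read 'c': S1 → S3
  read 'b': S3 → S2
  read 'a': S2 → S1
  read 'c': S1 → S3
  read 'c': S3 → S3
  end S3, accepted
w3:
  start at S2
  read 'b': S2 → S1
  read 'a': S1 → S2
  read 'a': S2 → S1
  read 'a': S1 → S2
  read 'c': S2 → S4
  read 'a': S4 → S0
  read 'a': S0 → S3
  read 'b': S3 → S2
  read 'a': S2 → S1
  read 'c': S1 → S3
  end S3, accepted
w4:
  start at S2
  read 'c': S2 → S4
  read 'a': S4 → S0
  read 'a': S0 → S3
  read 'b': S3 → S2
  read 'a': S2 → S1
  read 'a': S1 → S2
  end S2, rejected
w5:
  start at S2
  read 'b': S2 → S1
  read 'a': S1 → S2
  read 'b': S2 → S1
  read 'b': S1 → S2
  read 'c': S2 → S4
  read 'a': S4 → S0
  end S0, accepted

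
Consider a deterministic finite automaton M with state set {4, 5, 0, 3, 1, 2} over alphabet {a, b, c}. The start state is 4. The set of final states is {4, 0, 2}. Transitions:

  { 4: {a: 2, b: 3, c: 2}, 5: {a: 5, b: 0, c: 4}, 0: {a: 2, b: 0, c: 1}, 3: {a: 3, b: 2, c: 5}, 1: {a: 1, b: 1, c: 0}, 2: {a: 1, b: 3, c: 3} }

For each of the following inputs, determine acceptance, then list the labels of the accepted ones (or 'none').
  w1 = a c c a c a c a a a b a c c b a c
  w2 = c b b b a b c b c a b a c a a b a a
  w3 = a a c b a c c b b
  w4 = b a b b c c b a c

w1:
  start at 4
  read 'a': 4 → 2
  read 'c': 2 → 3
  read 'c': 3 → 5
  read 'a': 5 → 5
  read 'c': 5 → 4
  read 'a': 4 → 2
  read 'c': 2 → 3
  read 'a': 3 → 3
  read 'a': 3 → 3
  read 'a': 3 → 3
  read 'b': 3 → 2
  read 'a': 2 → 1
  read 'c': 1 → 0
  read 'c': 0 → 1
  read 'b': 1 → 1
  read 'a': 1 → 1
  read 'c': 1 → 0
  end 0, accepted
w2:
  start at 4
  read 'c': 4 → 2
  read 'b': 2 → 3
  read 'b': 3 → 2
  read 'b': 2 → 3
  read 'a': 3 → 3
  read 'b': 3 → 2
  read 'c': 2 → 3
  read 'b': 3 → 2
  read 'c': 2 → 3
  read 'a': 3 → 3
  read 'b': 3 → 2
  read 'a': 2 → 1
  read 'c': 1 → 0
  read 'a': 0 → 2
  read 'a': 2 → 1
  read 'b': 1 → 1
  read 'a': 1 → 1
  read 'a': 1 → 1
  end 1, rejected
w3:
  start at 4
  read 'a': 4 → 2
  read 'a': 2 → 1
  read 'c': 1 → 0
  read 'b': 0 → 0
  read 'a': 0 → 2
  read 'c': 2 → 3
  read 'c': 3 → 5
  read 'b': 5 → 0
  read 'b': 0 → 0
  end 0, accepted
w4:
  start at 4
  read 'b': 4 → 3
  read 'a': 3 → 3
  read 'b': 3 → 2
  read 'b': 2 → 3
  read 'c': 3 → 5
  read 'c': 5 → 4
  read 'b': 4 → 3
  read 'a': 3 → 3
  read 'c': 3 → 5
  end 5, rejected

w1, w3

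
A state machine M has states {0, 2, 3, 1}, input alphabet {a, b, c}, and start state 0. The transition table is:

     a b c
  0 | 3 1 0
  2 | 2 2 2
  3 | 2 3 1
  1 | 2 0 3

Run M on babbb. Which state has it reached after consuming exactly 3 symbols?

0 → 1 → 2 → 2
After 3 symbols: 2.

2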